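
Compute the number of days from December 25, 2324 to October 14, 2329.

December 25, 2324 → December 25, 2325: 365 days.
December 25, 2325 → December 25, 2326: 365 days.
December 25, 2326 → December 25, 2327: 365 days.
December 25, 2327 → December 25, 2328: 366 days (2328 is a leap year).
December 2328: 31 − 25 = 6 days remain.
Then 9 full months totalling 273 days.
October 1–14, 2329: 14 days.
Residual: 293 days.
Total: 1754 days.

1754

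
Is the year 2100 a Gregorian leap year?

No

2100 is not a leap year (divisible by 100 but not 400).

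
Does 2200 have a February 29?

No

2200 is not a leap year (divisible by 100 but not 400).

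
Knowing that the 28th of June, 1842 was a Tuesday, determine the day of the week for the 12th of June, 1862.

Thursday

From June 28, 1842 to June 28, 1861: 19 years, of which 5 contain a Feb 29 — 14×365 + 5×366 = 6940 days.
June 1861: 30 − 28 = 2 days remain.
Then 11 full months totalling 335 days.
June 1–12, 1862: 12 days.
Residual: 349 days.
Total: 7289 days.
7289 mod 7 = 2, so 2 days after Tuesday is Thursday.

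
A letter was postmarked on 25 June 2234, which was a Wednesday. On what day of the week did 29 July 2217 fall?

Count forward from the earlier date (July 29, 2217) to the later (June 25, 2234):
From July 29, 2217 to July 29, 2233: 16 years, of which 4 contain a Feb 29 — 12×365 + 4×366 = 5844 days.
July 2233: 31 − 29 = 2 days remain.
Then 10 full months totalling 304 days.
June 1–25, 2234: 25 days.
Residual: 331 days.
Total: 6175 days.
6175 mod 7 = 1, so 1 day before Wednesday is Tuesday.

Tuesday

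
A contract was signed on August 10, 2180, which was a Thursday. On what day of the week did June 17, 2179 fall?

Thursday

Count forward from the earlier date (June 17, 2179) to the later (August 10, 2180):
Day-of-year of June 17, 2179: 168.
Day-of-year of August 10, 2180: 223.
2179 has 365 days, so 365 − 168 = 197 days remain in 2179.
Total: 197 + 223 = 420 days.
420 is a multiple of 7, so June 17, 2179 falls on the same weekday: Thursday.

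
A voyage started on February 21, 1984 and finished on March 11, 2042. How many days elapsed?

21203

From February 21, 1984 to February 21, 2042: 58 years, of which 15 contain a Feb 29 — 43×365 + 15×366 = 21185 days.
(2000 is a leap year (divisible by 400).)
February 2042: 28 − 21 = 7 days remain (2042 is not a leap year, so February has 28 days).
March 1–11, 2042: 11 days.
Residual: 18 days.
Total: 21203 days.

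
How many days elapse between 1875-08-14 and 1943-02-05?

24646

From August 14, 1875 to August 14, 1942: 67 years, of which 16 contain a Feb 29 — 51×365 + 16×366 = 24471 days.
(1900 is not a leap year (divisible by 100 but not 400).)
August 1942: 31 − 14 = 17 days remain.
Then September (30), October (31), November (30), December (31), January (31): 30 + 31 + 30 + 31 + 31 = 153 days.
February 1–5, 1943: 5 days (1943 is not a leap year).
Residual: 175 days.
Total: 24646 days.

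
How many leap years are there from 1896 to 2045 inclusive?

Years divisible by 4: 1896, 1900, …, 2044 — 38 in all.
Of these, 1900 is divisible by 100 but not 400, so not leap.
2000 is divisible by 400, so still leap.
Leap years: 38 − 1 = 37.

37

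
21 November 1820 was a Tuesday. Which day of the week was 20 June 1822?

Thursday

November 21, 1820 → November 21, 1821: 365 days.
November 1821: 30 − 21 = 9 days remain.
Then December (31), January (31), February 1822 (28), March (31), April (30), May (31): 31 + 31 + 28 + 31 + 30 + 31 = 182 days.
June 1–20, 1822: 20 days.
Residual: 211 days.
Total: 576 days.
576 mod 7 = 2, so 2 days after Tuesday is Thursday.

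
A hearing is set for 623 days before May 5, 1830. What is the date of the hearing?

August 20, 1828

Count 623 days before May 5, 1830:
August 20, 1828 → August 20, 1829: 365 days.
August 1829: 31 − 20 = 11 days remain.
Then September (30), October (31), November (30), December (31), January (31), February 1830 (28), March (31), April (30): 30 + 31 + 30 + 31 + 31 + 28 + 31 + 30 = 242 days.
May 1–5, 1830: 5 days.
Residual: 258 days.
Total: 623 days.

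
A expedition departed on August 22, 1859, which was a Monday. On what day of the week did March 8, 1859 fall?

Count forward from the earlier date (March 8, 1859) to the later (August 22, 1859):
March 1859: 31 − 8 = 23 days remain.
Then April (30), May (31), June (30), July (31): 30 + 31 + 30 + 31 = 122 days.
August 1–22, 1859: 22 days.
Total: 23 + 122 + 22 = 167 days.
167 mod 7 = 6, so 6 days before Monday is Tuesday.

Tuesday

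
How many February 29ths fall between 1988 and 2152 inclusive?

41

Years divisible by 4: 1988, 1992, …, 2152 — 42 in all.
Of these, 2100 is divisible by 100 but not 400, so not leap.
2000 is divisible by 400, so still leap.
Leap years: 42 − 1 = 41.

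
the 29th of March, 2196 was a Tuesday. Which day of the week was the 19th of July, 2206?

Saturday

Day-of-year of March 29, 2196: 89.
Day-of-year of July 19, 2206: 200.
2196 has 366 days, so 366 − 89 = 277 days remain in 2196.
Full years 2197–2205: 8 common + 1 leap = 8×365 + 1×366 = 3286 days.
Total: 277 + 3286 + 200 = 3763 days.
3763 mod 7 = 4, so 4 days after Tuesday is Saturday.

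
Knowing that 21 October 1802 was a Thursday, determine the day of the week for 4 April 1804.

Wednesday

October 1802: 31 − 21 = 10 days remain.
Then 17 full months totalling 517 days.
April 1–4, 1804: 4 days.
Total: 10 + 517 + 4 = 531 days.
531 mod 7 = 6, so 6 days after Thursday is Wednesday.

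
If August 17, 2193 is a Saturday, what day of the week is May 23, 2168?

Count forward from the earlier date (May 23, 2168) to the later (August 17, 2193):
Day-of-year of May 23, 2168: 144.
Day-of-year of August 17, 2193: 229.
2168 has 366 days, so 366 − 144 = 222 days remain in 2168.
Full years 2169–2192: 18 common + 6 leap = 18×365 + 6×366 = 8766 days.
Total: 222 + 8766 + 229 = 9217 days.
9217 mod 7 = 5, so 5 days before Saturday is Monday.

Monday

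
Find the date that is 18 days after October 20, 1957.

November 7, 1957

Count 18 days after October 20, 1957:
October 1957: 31 − 20 = 11 days remain.
November 1–7, 1957: 7 days.
Total: 11 + 7 = 18 days.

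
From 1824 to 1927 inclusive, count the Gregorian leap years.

25

Years divisible by 4: 1824, 1828, …, 1924 — 26 in all.
Of these, 1900 is divisible by 100 but not 400, so not leap.
Leap years: 26 − 1 = 25.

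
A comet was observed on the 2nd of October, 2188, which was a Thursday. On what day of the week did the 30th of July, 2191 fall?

October 2, 2188 → October 2, 2189: 365 days.
October 2, 2189 → October 2, 2190: 365 days.
October 2190: 31 − 2 = 29 days remain.
Then November (30), December (31), January (31), February 2191 (28), March (31), April (30), May (31), June (30): 30 + 31 + 31 + 28 + 31 + 30 + 31 + 30 = 242 days.
July 1–30, 2191: 30 days.
Residual: 301 days.
Total: 1031 days.
1031 mod 7 = 2, so 2 days after Thursday is Saturday.

Saturday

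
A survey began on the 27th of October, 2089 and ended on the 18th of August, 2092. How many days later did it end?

1026

October 27, 2089 → October 27, 2090: 365 days.
October 27, 2090 → October 27, 2091: 365 days.
October 2091: 31 − 27 = 4 days remain.
Then 9 full months totalling 274 days.
August 1–18, 2092: 18 days.
Residual: 296 days.
Total: 1026 days.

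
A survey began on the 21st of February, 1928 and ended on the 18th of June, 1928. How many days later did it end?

February 1928: 29 − 21 = 8 days remain (1928 is a leap year, so February has 29 days).
Then March (31), April (30), May (31): 31 + 30 + 31 = 92 days.
June 1–18, 1928: 18 days.
Total: 8 + 92 + 18 = 118 days.

118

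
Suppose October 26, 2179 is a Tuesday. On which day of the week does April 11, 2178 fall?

Count forward from the earlier date (April 11, 2178) to the later (October 26, 2179):
April 2178: 30 − 11 = 19 days remain.
Then 17 full months totalling 518 days.
October 1–26, 2179: 26 days.
Total: 19 + 518 + 26 = 563 days.
563 mod 7 = 3, so 3 days before Tuesday is Saturday.

Saturday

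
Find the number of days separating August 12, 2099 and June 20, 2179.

29166

Day-of-year of August 12, 2099: 224.
Day-of-year of June 20, 2179: 171.
2099 has 365 days, so 365 − 224 = 141 days remain in 2099.
Full years 2100–2178: 60 common + 19 leap = 60×365 + 19×366 = 28854 days.
Total: 141 + 28854 + 171 = 29166 days.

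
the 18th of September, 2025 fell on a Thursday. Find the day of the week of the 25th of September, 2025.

Within September 2025: 25 − 18 = 7 days.
7 is a multiple of 7, so the 25th of September, 2025 falls on the same weekday: Thursday.

Thursday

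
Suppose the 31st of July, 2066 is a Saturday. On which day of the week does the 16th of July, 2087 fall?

From July 31, 2066 to July 31, 2086: 20 years, of which 5 contain a Feb 29 — 15×365 + 5×366 = 7305 days.
July 2086: 31 − 31 = 0 days remain.
Then 11 full months totalling 334 days.
July 1–16, 2087: 16 days.
Residual: 350 days.
Total: 7655 days.
7655 mod 7 = 4, so 4 days after Saturday is Wednesday.

Wednesday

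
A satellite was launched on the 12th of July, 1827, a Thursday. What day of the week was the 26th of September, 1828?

Day-of-year of July 12, 1827: 193.
Day-of-year of September 26, 1828: 270.
1827 has 365 days, so 365 − 193 = 172 days remain in 1827.
Total: 172 + 270 = 442 days.
442 mod 7 = 1, so 1 day after Thursday is Friday.

Friday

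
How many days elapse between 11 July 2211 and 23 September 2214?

Day-of-year of July 11, 2211: 192.
Day-of-year of September 23, 2214: 266.
2211 has 365 days, so 365 − 192 = 173 days remain in 2211.
Full years: 2212: 366; 2213: 365. Sum = 731.
Total: 173 + 731 + 266 = 1170 days.

1170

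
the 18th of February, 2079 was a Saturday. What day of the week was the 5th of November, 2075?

Tuesday

Count forward from the earlier date (November 5, 2075) to the later (February 18, 2079):
Day-of-year of November 5, 2075: 309.
Day-of-year of February 18, 2079: 49.
2075 has 365 days, so 365 − 309 = 56 days remain in 2075.
Full years: 2076: 366; 2077: 365; 2078: 365. Sum = 1096.
Total: 56 + 1096 + 49 = 1201 days.
1201 mod 7 = 4, so 4 days before Saturday is Tuesday.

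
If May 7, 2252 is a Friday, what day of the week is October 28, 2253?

Friday

May 7, 2252 → May 7, 2253: 365 days.
May 2253: 31 − 7 = 24 days remain.
Then June (30), July (31), August (31), September (30): 30 + 31 + 31 + 30 = 122 days.
October 1–28, 2253: 28 days.
Residual: 174 days.
Total: 539 days.
539 is a multiple of 7, so October 28, 2253 falls on the same weekday: Friday.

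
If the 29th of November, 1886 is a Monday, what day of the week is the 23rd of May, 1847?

Count forward from the earlier date (May 23, 1847) to the later (November 29, 1886):
From May 23, 1847 to May 23, 1886: 39 years, of which 10 contain a Feb 29 — 29×365 + 10×366 = 14245 days.
May 1886: 31 − 23 = 8 days remain.
Then June (30), July (31), August (31), September (30), October (31): 30 + 31 + 31 + 30 + 31 = 153 days.
November 1–29, 1886: 29 days.
Residual: 190 days.
Total: 14435 days.
14435 mod 7 = 1, so 1 day before Monday is Sunday.

Sunday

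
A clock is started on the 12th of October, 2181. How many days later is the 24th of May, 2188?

Day-of-year of October 12, 2181: 285.
Day-of-year of May 24, 2188: 145.
2181 has 365 days, so 365 − 285 = 80 days remain in 2181.
Full years: 2182: 365; 2183: 365; 2184: 366; 2185: 365; 2186: 365; 2187: 365. Sum = 2191.
Total: 80 + 2191 + 145 = 2416 days.

2416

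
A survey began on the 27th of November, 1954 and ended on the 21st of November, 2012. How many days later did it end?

From November 27, 1954 to November 27, 2011: 57 years, of which 14 contain a Feb 29 — 43×365 + 14×366 = 20819 days.
(2000 is a leap year (divisible by 400).)
November 2011: 30 − 27 = 3 days remain.
Then 11 full months totalling 336 days.
November 1–21, 2012: 21 days.
Residual: 360 days.
Total: 21179 days.

21179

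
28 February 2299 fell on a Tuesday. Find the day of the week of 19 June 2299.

Monday

February 2299: 28 − 28 = 0 days remain (2299 is not a leap year, so February has 28 days).
Then March (31), April (30), May (31): 31 + 30 + 31 = 92 days.
June 1–19, 2299: 19 days.
Total: 0 + 92 + 19 = 111 days.
111 mod 7 = 6, so 6 days after Tuesday is Monday.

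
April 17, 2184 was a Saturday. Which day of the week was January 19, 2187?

Day-of-year of April 17, 2184: 108.
Day-of-year of January 19, 2187: 19.
2184 has 366 days, so 366 − 108 = 258 days remain in 2184.
Full years: 2185: 365; 2186: 365. Sum = 730.
Total: 258 + 730 + 19 = 1007 days.
1007 mod 7 = 6, so 6 days after Saturday is Friday.

Friday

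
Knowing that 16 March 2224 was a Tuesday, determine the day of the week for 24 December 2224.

March 2224: 31 − 16 = 15 days remain.
Then April (30), May (31), June (30), July (31), August (31), September (30), October (31), November (30): 30 + 31 + 30 + 31 + 31 + 30 + 31 + 30 = 244 days.
December 1–24, 2224: 24 days.
Total: 15 + 244 + 24 = 283 days.
283 mod 7 = 3, so 3 days after Tuesday is Friday.

Friday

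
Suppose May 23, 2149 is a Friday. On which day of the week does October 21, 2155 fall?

Day-of-year of May 23, 2149: 143.
Day-of-year of October 21, 2155: 294.
2149 has 365 days, so 365 − 143 = 222 days remain in 2149.
Full years: 2150: 365; 2151: 365; 2152: 366; 2153: 365; 2154: 365. Sum = 1826.
Total: 222 + 1826 + 294 = 2342 days.
2342 mod 7 = 4, so 4 days after Friday is Tuesday.

Tuesday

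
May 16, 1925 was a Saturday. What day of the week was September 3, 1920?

Friday

Count forward from the earlier date (September 3, 1920) to the later (May 16, 1925):
September 3, 1920 → September 3, 1921: 365 days.
September 3, 1921 → September 3, 1922: 365 days.
September 3, 1922 → September 3, 1923: 365 days.
September 3, 1923 → September 3, 1924: 366 days (1924 is a leap year).
September 1924: 30 − 3 = 27 days remain.
Then October (31), November (30), December (31), January (31), February 1925 (28), March (31), April (30): 31 + 30 + 31 + 31 + 28 + 31 + 30 = 212 days.
May 1–16, 1925: 16 days.
Residual: 255 days.
Total: 1716 days.
1716 mod 7 = 1, so 1 day before Saturday is Friday.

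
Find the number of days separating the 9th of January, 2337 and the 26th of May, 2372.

12921

Day-of-year of January 9, 2337: 9.
Day-of-year of May 26, 2372: 147.
2337 has 365 days, so 365 − 9 = 356 days remain in 2337.
Full years 2338–2371: 26 common + 8 leap = 26×365 + 8×366 = 12418 days.
Total: 356 + 12418 + 147 = 12921 days.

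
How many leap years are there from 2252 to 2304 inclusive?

13

Years divisible by 4: 2252, 2256, …, 2304 — 14 in all.
Of these, 2300 is divisible by 100 but not 400, so not leap.
Leap years: 14 − 1 = 13.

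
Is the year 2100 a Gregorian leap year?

No

2100 is not a leap year (divisible by 100 but not 400).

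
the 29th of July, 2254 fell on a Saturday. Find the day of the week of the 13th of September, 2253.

Tuesday

Count forward from the earlier date (September 13, 2253) to the later (July 29, 2254):
September 2253: 30 − 13 = 17 days remain.
Then 9 full months totalling 273 days.
July 1–29, 2254: 29 days.
Residual: 319 days.
Total: 319 days.
319 mod 7 = 4, so 4 days before Saturday is Tuesday.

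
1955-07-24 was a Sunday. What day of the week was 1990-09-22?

Saturday

From July 24, 1955 to July 24, 1990: 35 years, of which 9 contain a Feb 29 — 26×365 + 9×366 = 12784 days.
July 1990: 31 − 24 = 7 days remain.
Then August (31): 31 days.
September 1–22, 1990: 22 days.
Residual: 60 days.
Total: 12844 days.
12844 mod 7 = 6, so 6 days after Sunday is Saturday.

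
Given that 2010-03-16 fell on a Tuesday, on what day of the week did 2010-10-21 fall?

March 2010: 31 − 16 = 15 days remain.
Then April (30), May (31), June (30), July (31), August (31), September (30): 30 + 31 + 30 + 31 + 31 + 30 = 183 days.
October 1–21, 2010: 21 days.
Total: 15 + 183 + 21 = 219 days.
219 mod 7 = 2, so 2 days after Tuesday is Thursday.

Thursday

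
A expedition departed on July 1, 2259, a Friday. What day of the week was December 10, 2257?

Count forward from the earlier date (December 10, 2257) to the later (July 1, 2259):
December 2257: 31 − 10 = 21 days remain.
Then 18 full months totalling 546 days.
July 1, 2259: 1 day.
Total: 21 + 546 + 1 = 568 days.
568 mod 7 = 1, so 1 day before Friday is Thursday.

Thursday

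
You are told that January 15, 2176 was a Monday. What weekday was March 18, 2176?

January 2176: 31 − 15 = 16 days remain.
Then February 2176 (29): 29 days.
March 1–18, 2176: 18 days.
Total: 16 + 29 + 18 = 63 days.
63 is a multiple of 7, so March 18, 2176 falls on the same weekday: Monday.

Monday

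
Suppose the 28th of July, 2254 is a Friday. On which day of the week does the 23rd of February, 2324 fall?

Day-of-year of July 28, 2254: 209.
Day-of-year of February 23, 2324: 54.
2254 has 365 days, so 365 − 209 = 156 days remain in 2254.
Full years 2255–2323: 53 common + 16 leap = 53×365 + 16×366 = 25201 days.
Total: 156 + 25201 + 54 = 25411 days.
25411 mod 7 = 1, so 1 day after Friday is Saturday.

Saturday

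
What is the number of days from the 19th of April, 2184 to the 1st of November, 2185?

April 2184: 30 − 19 = 11 days remain.
Then 18 full months totalling 549 days.
November 1, 2185: 1 day.
Total: 11 + 549 + 1 = 561 days.

561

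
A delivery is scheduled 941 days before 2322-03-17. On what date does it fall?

2319-08-19

Count 941 days before March 17, 2322:
August 19, 2319 → August 19, 2320: 366 days (2320 is a leap year).
August 19, 2320 → August 19, 2321: 365 days.
August 2321: 31 − 19 = 12 days remain.
Then September (30), October (31), November (30), December (31), January (31), February 2322 (28): 30 + 31 + 30 + 31 + 31 + 28 = 181 days.
March 1–17, 2322: 17 days.
Residual: 210 days.
Total: 941 days.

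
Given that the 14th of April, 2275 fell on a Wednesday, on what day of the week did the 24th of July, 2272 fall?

Count forward from the earlier date (July 24, 2272) to the later (April 14, 2275):
July 24, 2272 → July 24, 2273: 365 days.
July 24, 2273 → July 24, 2274: 365 days.
July 2274: 31 − 24 = 7 days remain.
Then August (31), September (30), October (31), November (30), December (31), January (31), February 2275 (28), March (31): 31 + 30 + 31 + 30 + 31 + 31 + 28 + 31 = 243 days.
April 1–14, 2275: 14 days.
Residual: 264 days.
Total: 994 days.
994 is a multiple of 7, so the 24th of July, 2272 falls on the same weekday: Wednesday.

Wednesday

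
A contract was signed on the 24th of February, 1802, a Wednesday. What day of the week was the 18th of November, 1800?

Count forward from the earlier date (November 18, 1800) to the later (February 24, 1802):
November 1800: 30 − 18 = 12 days remain.
Then 14 full months totalling 427 days.
February 1–24, 1802: 24 days (1802 is not a leap year).
Total: 12 + 427 + 24 = 463 days.
463 mod 7 = 1, so 1 day before Wednesday is Tuesday.

Tuesday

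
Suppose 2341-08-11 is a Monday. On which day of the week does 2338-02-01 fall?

Count forward from the earlier date (February 1, 2338) to the later (August 11, 2341):
February 1, 2338 → February 1, 2339: 365 days.
February 1, 2339 → February 1, 2340: 365 days.
February 1, 2340 → February 1, 2341: 366 days (2340 is a leap year).
February 2341: 28 − 1 = 27 days remain (2341 is not a leap year, so February has 28 days).
Then March (31), April (30), May (31), June (30), July (31): 31 + 30 + 31 + 30 + 31 = 153 days.
August 1–11, 2341: 11 days.
Residual: 191 days.
Total: 1287 days.
1287 mod 7 = 6, so 6 days before Monday is Tuesday.

Tuesday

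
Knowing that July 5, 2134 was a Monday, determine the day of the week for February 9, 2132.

Count forward from the earlier date (February 9, 2132) to the later (July 5, 2134):
Day-of-year of February 9, 2132: 40.
Day-of-year of July 5, 2134: 186.
2132 has 366 days, so 366 − 40 = 326 days remain in 2132.
Full years: 2133: 365. Sum = 365.
Total: 326 + 365 + 186 = 877 days.
877 mod 7 = 2, so 2 days before Monday is Saturday.

Saturday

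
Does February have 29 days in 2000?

2000 is a leap year (divisible by 400).

Yes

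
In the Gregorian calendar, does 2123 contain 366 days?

2123 is not a leap year.

No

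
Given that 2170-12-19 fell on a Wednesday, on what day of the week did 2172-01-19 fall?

Sunday

December 2170: 31 − 19 = 12 days remain.
Then 12 full months totalling 365 days.
January 1–19, 2172: 19 days.
Total: 12 + 365 + 19 = 396 days.
396 mod 7 = 4, so 4 days after Wednesday is Sunday.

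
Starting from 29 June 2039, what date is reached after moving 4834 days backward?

4 April 2026

Count 4834 days before June 29, 2039:
Day-of-year of April 4, 2026: 94.
Day-of-year of June 29, 2039: 180.
2026 has 365 days, so 365 − 94 = 271 days remain in 2026.
Full years 2027–2038: 9 common + 3 leap = 9×365 + 3×366 = 4383 days.
Total: 271 + 4383 + 180 = 4834 days.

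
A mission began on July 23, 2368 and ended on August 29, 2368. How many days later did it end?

July 2368: 31 − 23 = 8 days remain.
August 1–29, 2368: 29 days.
Total: 8 + 29 = 37 days.

37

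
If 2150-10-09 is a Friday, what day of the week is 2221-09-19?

Wednesday

From October 9, 2150 to October 9, 2220: 70 years, of which 17 contain a Feb 29 — 53×365 + 17×366 = 25567 days.
(2200 is not a leap year (divisible by 100 but not 400).)
October 2220: 31 − 9 = 22 days remain.
Then 10 full months totalling 304 days.
September 1–19, 2221: 19 days.
Residual: 345 days.
Total: 25912 days.
25912 mod 7 = 5, so 5 days after Friday is Wednesday.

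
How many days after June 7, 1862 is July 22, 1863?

June 1862: 30 − 7 = 23 days remain.
Then 12 full months totalling 365 days.
July 1–22, 1863: 22 days.
Total: 23 + 365 + 22 = 410 days.

410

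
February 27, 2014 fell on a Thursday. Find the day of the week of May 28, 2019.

Tuesday

February 27, 2014 → February 27, 2015: 365 days.
February 27, 2015 → February 27, 2016: 365 days.
February 27, 2016 → February 27, 2017: 366 days (2016 is a leap year).
February 27, 2017 → February 27, 2018: 365 days.
February 27, 2018 → February 27, 2019: 365 days.
February 2019: 28 − 27 = 1 day remains (2019 is not a leap year, so February has 28 days).
Then March (31), April (30): 31 + 30 = 61 days.
May 1–28, 2019: 28 days.
Residual: 90 days.
Total: 1916 days.
1916 mod 7 = 5, so 5 days after Thursday is Tuesday.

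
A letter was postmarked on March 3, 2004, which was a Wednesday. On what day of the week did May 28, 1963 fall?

Count forward from the earlier date (May 28, 1963) to the later (March 3, 2004):
Day-of-year of May 28, 1963: 148.
Day-of-year of March 3, 2004: 63.
1963 has 365 days, so 365 − 148 = 217 days remain in 1963.
Full years 1964–2003: 30 common + 10 leap = 30×365 + 10×366 = 14610 days.
Total: 217 + 14610 + 63 = 14890 days.
14890 mod 7 = 1, so 1 day before Wednesday is Tuesday.

Tuesday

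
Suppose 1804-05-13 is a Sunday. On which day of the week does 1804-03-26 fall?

Count forward from the earlier date (March 26, 1804) to the later (May 13, 1804):
March 1804: 31 − 26 = 5 days remain.
Then April (30): 30 days.
May 1–13, 1804: 13 days.
Total: 5 + 30 + 13 = 48 days.
48 mod 7 = 6, so 6 days before Sunday is Monday.

Monday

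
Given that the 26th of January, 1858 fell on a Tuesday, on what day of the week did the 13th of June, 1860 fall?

Wednesday

Day-of-year of January 26, 1858: 26.
Day-of-year of June 13, 1860: 165.
1858 has 365 days, so 365 − 26 = 339 days remain in 1858.
Full years: 1859: 365. Sum = 365.
Total: 339 + 365 + 165 = 869 days.
869 mod 7 = 1, so 1 day after Tuesday is Wednesday.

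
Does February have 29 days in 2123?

2123 is not a leap year.

No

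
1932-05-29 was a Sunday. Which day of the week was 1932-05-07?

Saturday

Count forward from the earlier date (May 7, 1932) to the later (May 29, 1932):
Within May 1932: 29 − 7 = 22 days.
22 mod 7 = 1, so 1 day before Sunday is Saturday.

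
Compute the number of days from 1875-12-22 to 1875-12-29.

7

Within December 1875: 29 − 22 = 7 days.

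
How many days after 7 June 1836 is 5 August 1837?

424

June 1836: 30 − 7 = 23 days remain.
Then 13 full months totalling 396 days.
August 1–5, 1837: 5 days.
Total: 23 + 396 + 5 = 424 days.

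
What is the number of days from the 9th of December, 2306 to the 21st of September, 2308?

652

December 2306: 31 − 9 = 22 days remain.
Then 20 full months totalling 609 days.
September 1–21, 2308: 21 days.
Total: 22 + 609 + 21 = 652 days.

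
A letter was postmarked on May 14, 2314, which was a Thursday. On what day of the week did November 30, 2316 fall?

Thursday

May 14, 2314 → May 14, 2315: 365 days.
May 14, 2315 → May 14, 2316: 366 days (2316 is a leap year).
May 2316: 31 − 14 = 17 days remain.
Then June (30), July (31), August (31), September (30), October (31): 30 + 31 + 31 + 30 + 31 = 153 days.
November 1–30, 2316: 30 days.
Residual: 200 days.
Total: 931 days.
931 is a multiple of 7, so November 30, 2316 falls on the same weekday: Thursday.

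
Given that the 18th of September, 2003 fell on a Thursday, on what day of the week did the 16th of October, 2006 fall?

September 18, 2003 → September 18, 2004: 366 days (2004 is a leap year).
September 18, 2004 → September 18, 2005: 365 days.
September 18, 2005 → September 18, 2006: 365 days.
September 2006: 30 − 18 = 12 days remain.
October 1–16, 2006: 16 days.
Residual: 28 days.
Total: 1124 days.
1124 mod 7 = 4, so 4 days after Thursday is Monday.

Monday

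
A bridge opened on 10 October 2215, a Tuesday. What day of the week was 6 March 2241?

Saturday

From October 10, 2215 to October 10, 2240: 25 years, of which 7 contain a Feb 29 — 18×365 + 7×366 = 9132 days.
October 2240: 31 − 10 = 21 days remain.
Then November (30), December (31), January (31), February 2241 (28): 30 + 31 + 31 + 28 = 120 days.
March 1–6, 2241: 6 days.
Residual: 147 days.
Total: 9279 days.
9279 mod 7 = 4, so 4 days after Tuesday is Saturday.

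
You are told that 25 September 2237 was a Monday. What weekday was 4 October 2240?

Day-of-year of September 25, 2237: 268.
Day-of-year of October 4, 2240: 278.
2237 has 365 days, so 365 − 268 = 97 days remain in 2237.
Full years: 2238: 365; 2239: 365. Sum = 730.
Total: 97 + 730 + 278 = 1105 days.
1105 mod 7 = 6, so 6 days after Monday is Sunday.

Sunday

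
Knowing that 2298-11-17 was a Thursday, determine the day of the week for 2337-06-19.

Day-of-year of November 17, 2298: 321.
Day-of-year of June 19, 2337: 170.
2298 has 365 days, so 365 − 321 = 44 days remain in 2298.
Full years 2299–2336: 29 common + 9 leap = 29×365 + 9×366 = 13879 days.
Total: 44 + 13879 + 170 = 14093 days.
14093 mod 7 = 2, so 2 days after Thursday is Saturday.

Saturday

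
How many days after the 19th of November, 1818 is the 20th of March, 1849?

Day-of-year of November 19, 1818: 323.
Day-of-year of March 20, 1849: 79.
1818 has 365 days, so 365 − 323 = 42 days remain in 1818.
Full years 1819–1848: 22 common + 8 leap = 22×365 + 8×366 = 10958 days.
Total: 42 + 10958 + 79 = 11079 days.

11079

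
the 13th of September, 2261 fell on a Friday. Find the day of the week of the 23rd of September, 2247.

Count forward from the earlier date (September 23, 2247) to the later (September 13, 2261):
Day-of-year of September 23, 2247: 266.
Day-of-year of September 13, 2261: 256.
2247 has 365 days, so 365 − 266 = 99 days remain in 2247.
Full years 2248–2260: 9 common + 4 leap = 9×365 + 4×366 = 4749 days.
Total: 99 + 4749 + 256 = 5104 days.
5104 mod 7 = 1, so 1 day before Friday is Thursday.

Thursday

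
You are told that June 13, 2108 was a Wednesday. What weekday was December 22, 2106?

Count forward from the earlier date (December 22, 2106) to the later (June 13, 2108):
December 22, 2106 → December 22, 2107: 365 days.
December 2107: 31 − 22 = 9 days remain.
Then January (31), February 2108 (29), March (31), April (30), May (31): 31 + 29 + 31 + 30 + 31 = 152 days.
June 1–13, 2108: 13 days.
Residual: 174 days.
Total: 539 days.
539 is a multiple of 7, so December 22, 2106 falls on the same weekday: Wednesday.

Wednesday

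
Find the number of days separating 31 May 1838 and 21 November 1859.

From May 31, 1838 to May 31, 1859: 21 years, of which 5 contain a Feb 29 — 16×365 + 5×366 = 7670 days.
May 1859: 31 − 31 = 0 days remain.
Then June (30), July (31), August (31), September (30), October (31): 30 + 31 + 31 + 30 + 31 = 153 days.
November 1–21, 1859: 21 days.
Residual: 174 days.
Total: 7844 days.

7844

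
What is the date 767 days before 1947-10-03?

1945-08-27

Count 767 days before October 3, 1947:
August 1945: 31 − 27 = 4 days remain.
Then 25 full months totalling 760 days.
October 1–3, 1947: 3 days.
Total: 4 + 760 + 3 = 767 days.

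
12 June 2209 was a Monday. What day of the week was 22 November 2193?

Count forward from the earlier date (November 22, 2193) to the later (June 12, 2209):
Day-of-year of November 22, 2193: 326.
Day-of-year of June 12, 2209: 163.
2193 has 365 days, so 365 − 326 = 39 days remain in 2193.
Full years 2194–2208: 12 common + 3 leap = 12×365 + 3×366 = 5478 days.
Total: 39 + 5478 + 163 = 5680 days.
5680 mod 7 = 3, so 3 days before Monday is Friday.

Friday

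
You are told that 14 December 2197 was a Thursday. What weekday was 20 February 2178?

Count forward from the earlier date (February 20, 2178) to the later (December 14, 2197):
From February 20, 2178 to February 20, 2197: 19 years, of which 5 contain a Feb 29 — 14×365 + 5×366 = 6940 days.
February 2197: 28 − 20 = 8 days remain (2197 is not a leap year, so February has 28 days).
Then 9 full months totalling 275 days.
December 1–14, 2197: 14 days.
Residual: 297 days.
Total: 7237 days.
7237 mod 7 = 6, so 6 days before Thursday is Friday.

Friday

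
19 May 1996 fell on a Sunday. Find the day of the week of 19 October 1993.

Count forward from the earlier date (October 19, 1993) to the later (May 19, 1996):
Day-of-year of October 19, 1993: 292.
Day-of-year of May 19, 1996: 140.
1993 has 365 days, so 365 − 292 = 73 days remain in 1993.
Full years: 1994: 365; 1995: 365. Sum = 730.
Total: 73 + 730 + 140 = 943 days.
943 mod 7 = 5, so 5 days before Sunday is Tuesday.

Tuesday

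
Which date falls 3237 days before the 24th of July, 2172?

the 13th of September, 2163

Count 3237 days before July 24, 2172:
From September 13, 2163 to September 13, 2171: 8 years, of which 2 contain a Feb 29 — 6×365 + 2×366 = 2922 days.
September 2171: 30 − 13 = 17 days remain.
Then 9 full months totalling 274 days.
July 1–24, 2172: 24 days.
Residual: 315 days.
Total: 3237 days.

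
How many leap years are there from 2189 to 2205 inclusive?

Years divisible by 4 in [2189, 2205]: 2192, 2196, 2200, 2204.
Of these, 2200 is divisible by 100 but not 400, so not leap.
Leap years: 4 − 1 = 3.

3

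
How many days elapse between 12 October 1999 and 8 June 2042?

15580

Day-of-year of October 12, 1999: 285.
Day-of-year of June 8, 2042: 159.
1999 has 365 days, so 365 − 285 = 80 days remain in 1999.
Full years 2000–2041: 31 common + 11 leap = 31×365 + 11×366 = 15341 days.
Total: 80 + 15341 + 159 = 15580 days.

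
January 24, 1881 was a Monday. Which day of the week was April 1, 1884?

Tuesday

Day-of-year of January 24, 1881: 24.
Day-of-year of April 1, 1884: 92.
1881 has 365 days, so 365 − 24 = 341 days remain in 1881.
Full years: 1882: 365; 1883: 365. Sum = 730.
Total: 341 + 730 + 92 = 1163 days.
1163 mod 7 = 1, so 1 day after Monday is Tuesday.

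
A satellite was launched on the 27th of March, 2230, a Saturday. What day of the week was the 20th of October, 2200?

Count forward from the earlier date (October 20, 2200) to the later (March 27, 2230):
Day-of-year of October 20, 2200: 293.
Day-of-year of March 27, 2230: 86.
2200 has 365 days, so 365 − 293 = 72 days remain in 2200.
Full years 2201–2229: 22 common + 7 leap = 22×365 + 7×366 = 10592 days.
Total: 72 + 10592 + 86 = 10750 days.
10750 mod 7 = 5, so 5 days before Saturday is Monday.

Monday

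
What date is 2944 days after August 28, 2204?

September 19, 2212

Count 2944 days after August 28, 2204:
Day-of-year of August 28, 2204: 241.
Day-of-year of September 19, 2212: 263.
2204 has 366 days, so 366 − 241 = 125 days remain in 2204.
Full years 2205–2211: 6 common + 1 leap = 6×365 + 1×366 = 2556 days.
Total: 125 + 2556 + 263 = 2944 days.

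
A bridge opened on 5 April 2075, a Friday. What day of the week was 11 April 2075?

Thursday

Within April 2075: 11 − 5 = 6 days.
6 mod 7 = 6, so 6 days after Friday is Thursday.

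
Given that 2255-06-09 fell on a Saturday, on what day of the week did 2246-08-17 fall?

Monday

Count forward from the earlier date (August 17, 2246) to the later (June 9, 2255):
From August 17, 2246 to August 17, 2254: 8 years, of which 2 contain a Feb 29 — 6×365 + 2×366 = 2922 days.
August 2254: 31 − 17 = 14 days remain.
Then 9 full months totalling 273 days.
June 1–9, 2255: 9 days.
Residual: 296 days.
Total: 3218 days.
3218 mod 7 = 5, so 5 days before Saturday is Monday.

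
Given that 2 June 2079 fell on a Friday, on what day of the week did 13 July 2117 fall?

Tuesday

From June 2, 2079 to June 2, 2117: 38 years, of which 9 contain a Feb 29 — 29×365 + 9×366 = 13879 days.
(2100 is not a leap year (divisible by 100 but not 400).)
June 2117: 30 − 2 = 28 days remain.
July 1–13, 2117: 13 days.
Residual: 41 days.
Total: 13920 days.
13920 mod 7 = 4, so 4 days after Friday is Tuesday.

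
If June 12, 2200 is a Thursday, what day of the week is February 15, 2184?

Sunday

Count forward from the earlier date (February 15, 2184) to the later (June 12, 2200):
Day-of-year of February 15, 2184: 46.
Day-of-year of June 12, 2200: 163.
2184 has 366 days, so 366 − 46 = 320 days remain in 2184.
Full years 2185–2199: 12 common + 3 leap = 12×365 + 3×366 = 5478 days.
Total: 320 + 5478 + 163 = 5961 days.
5961 mod 7 = 4, so 4 days before Thursday is Sunday.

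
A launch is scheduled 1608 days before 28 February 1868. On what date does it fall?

4 October 1863

Count 1608 days before February 28, 1868:
Day-of-year of October 4, 1863: 277.
Day-of-year of February 28, 1868: 59.
1863 has 365 days, so 365 − 277 = 88 days remain in 1863.
Full years: 1864: 366; 1865: 365; 1866: 365; 1867: 365. Sum = 1461.
Total: 88 + 1461 + 59 = 1608 days.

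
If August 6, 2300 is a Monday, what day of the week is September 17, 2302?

Day-of-year of August 6, 2300: 218.
Day-of-year of September 17, 2302: 260.
2300 has 365 days, so 365 − 218 = 147 days remain in 2300.
Full years: 2301: 365. Sum = 365.
Total: 147 + 365 + 260 = 772 days.
772 mod 7 = 2, so 2 days after Monday is Wednesday.

Wednesday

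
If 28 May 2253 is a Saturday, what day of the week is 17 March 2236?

Count forward from the earlier date (March 17, 2236) to the later (May 28, 2253):
Day-of-year of March 17, 2236: 77.
Day-of-year of May 28, 2253: 148.
2236 has 366 days, so 366 − 77 = 289 days remain in 2236.
Full years 2237–2252: 12 common + 4 leap = 12×365 + 4×366 = 5844 days.
Total: 289 + 5844 + 148 = 6281 days.
6281 mod 7 = 2, so 2 days before Saturday is Thursday.

Thursday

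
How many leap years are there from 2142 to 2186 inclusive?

Years divisible by 4 in [2142, 2186]: 2144, 2148, 2152, 2156, 2160, 2164, 2168, 2172, 2176, 2180, 2184.
No century exceptions apply. Count: 11.

11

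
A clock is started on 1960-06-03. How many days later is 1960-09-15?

104

June 1960: 30 − 3 = 27 days remain.
Then July (31), August (31): 31 + 31 = 62 days.
September 1–15, 1960: 15 days.
Total: 27 + 62 + 15 = 104 days.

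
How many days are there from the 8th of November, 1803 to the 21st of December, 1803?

43

November 1803: 30 − 8 = 22 days remain.
December 1–21, 1803: 21 days.
Total: 22 + 21 = 43 days.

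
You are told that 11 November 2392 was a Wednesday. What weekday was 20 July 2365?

Tuesday

Count forward from the earlier date (July 20, 2365) to the later (November 11, 2392):
From July 20, 2365 to July 20, 2392: 27 years, of which 7 contain a Feb 29 — 20×365 + 7×366 = 9862 days.
July 2392: 31 − 20 = 11 days remain.
Then August (31), September (30), October (31): 31 + 30 + 31 = 92 days.
November 1–11, 2392: 11 days.
Residual: 114 days.
Total: 9976 days.
9976 mod 7 = 1, so 1 day before Wednesday is Tuesday.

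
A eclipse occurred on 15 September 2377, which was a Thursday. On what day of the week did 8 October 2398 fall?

Thursday

From September 15, 2377 to September 15, 2398: 21 years, of which 5 contain a Feb 29 — 16×365 + 5×366 = 7670 days.
September 2398: 30 − 15 = 15 days remain.
October 1–8, 2398: 8 days.
Residual: 23 days.
Total: 7693 days.
7693 is a multiple of 7, so 8 October 2398 falls on the same weekday: Thursday.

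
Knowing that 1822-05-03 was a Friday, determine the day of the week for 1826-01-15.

Day-of-year of May 3, 1822: 123.
Day-of-year of January 15, 1826: 15.
1822 has 365 days, so 365 − 123 = 242 days remain in 1822.
Full years: 1823: 365; 1824: 366; 1825: 365. Sum = 1096.
Total: 242 + 1096 + 15 = 1353 days.
1353 mod 7 = 2, so 2 days after Friday is Sunday.

Sunday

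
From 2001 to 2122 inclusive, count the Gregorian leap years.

29

Years divisible by 4: 2004, 2008, …, 2120 — 30 in all.
Of these, 2100 is divisible by 100 but not 400, so not leap.
Leap years: 30 − 1 = 29.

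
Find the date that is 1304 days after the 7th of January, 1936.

the 3rd of August, 1939

Count 1304 days after January 7, 1936:
Day-of-year of January 7, 1936: 7.
Day-of-year of August 3, 1939: 215.
1936 has 366 days, so 366 − 7 = 359 days remain in 1936.
Full years: 1937: 365; 1938: 365. Sum = 730.
Total: 359 + 730 + 215 = 1304 days.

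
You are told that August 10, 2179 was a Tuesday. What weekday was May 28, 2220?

From August 10, 2179 to August 10, 2219: 40 years, of which 9 contain a Feb 29 — 31×365 + 9×366 = 14609 days.
(2200 is not a leap year (divisible by 100 but not 400).)
August 2219: 31 − 10 = 21 days remain.
Then September (30), October (31), November (30), December (31), January (31), February 2220 (29), March (31), April (30): 30 + 31 + 30 + 31 + 31 + 29 + 31 + 30 = 243 days.
May 1–28, 2220: 28 days.
Residual: 292 days.
Total: 14901 days.
14901 mod 7 = 5, so 5 days after Tuesday is Sunday.

Sunday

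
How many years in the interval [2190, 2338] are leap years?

35

Years divisible by 4: 2192, 2196, …, 2336 — 37 in all.
Of these, 2200, 2300 are divisible by 100 but not 400, so not leap.
Leap years: 37 − 2 = 35.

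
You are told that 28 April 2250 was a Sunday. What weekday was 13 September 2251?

Saturday

April 28, 2250 → April 28, 2251: 365 days.
April 2251: 30 − 28 = 2 days remain.
Then May (31), June (30), July (31), August (31): 31 + 30 + 31 + 31 = 123 days.
September 1–13, 2251: 13 days.
Residual: 138 days.
Total: 503 days.
503 mod 7 = 6, so 6 days after Sunday is Saturday.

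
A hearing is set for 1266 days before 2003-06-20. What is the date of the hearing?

2000-01-01

Count 1266 days before June 20, 2003:
January 1, 2000 → January 1, 2001: 366 days (2000 is a leap year (divisible by 400)).
January 1, 2001 → January 1, 2002: 365 days.
January 1, 2002 → January 1, 2003: 365 days.
January 2003: 31 − 1 = 30 days remain.
Then February 2003 (28), March (31), April (30), May (31): 28 + 31 + 30 + 31 = 120 days.
June 1–20, 2003: 20 days.
Residual: 170 days.
Total: 1266 days.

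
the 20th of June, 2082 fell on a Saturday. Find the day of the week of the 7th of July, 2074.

Count forward from the earlier date (July 7, 2074) to the later (June 20, 2082):
Day-of-year of July 7, 2074: 188.
Day-of-year of June 20, 2082: 171.
2074 has 365 days, so 365 − 188 = 177 days remain in 2074.
Full years 2075–2081: 5 common + 2 leap = 5×365 + 2×366 = 2557 days.
Total: 177 + 2557 + 171 = 2905 days.
2905 is a multiple of 7, so the 7th of July, 2074 falls on the same weekday: Saturday.

Saturday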